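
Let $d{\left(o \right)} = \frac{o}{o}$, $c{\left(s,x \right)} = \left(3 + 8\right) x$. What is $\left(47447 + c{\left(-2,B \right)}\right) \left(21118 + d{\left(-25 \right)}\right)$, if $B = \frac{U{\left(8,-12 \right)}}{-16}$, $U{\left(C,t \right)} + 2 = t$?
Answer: $\frac{8017891707}{8} \approx 1.0022 \cdot 10^{9}$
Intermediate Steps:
$U{\left(C,t \right)} = -2 + t$
$B = \frac{7}{8}$ ($B = \frac{-2 - 12}{-16} = \left(-14\right) \left(- \frac{1}{16}\right) = \frac{7}{8} \approx 0.875$)
$c{\left(s,x \right)} = 11 x$
$d{\left(o \right)} = 1$
$\left(47447 + c{\left(-2,B \right)}\right) \left(21118 + d{\left(-25 \right)}\right) = \left(47447 + 11 \cdot \frac{7}{8}\right) \left(21118 + 1\right) = \left(47447 + \frac{77}{8}\right) 21119 = \frac{379653}{8} \cdot 21119 = \frac{8017891707}{8}$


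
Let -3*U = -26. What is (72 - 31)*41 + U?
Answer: 5069/3 ≈ 1689.7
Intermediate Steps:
U = 26/3 (U = -⅓*(-26) = 26/3 ≈ 8.6667)
(72 - 31)*41 + U = (72 - 31)*41 + 26/3 = 41*41 + 26/3 = 1681 + 26/3 = 5069/3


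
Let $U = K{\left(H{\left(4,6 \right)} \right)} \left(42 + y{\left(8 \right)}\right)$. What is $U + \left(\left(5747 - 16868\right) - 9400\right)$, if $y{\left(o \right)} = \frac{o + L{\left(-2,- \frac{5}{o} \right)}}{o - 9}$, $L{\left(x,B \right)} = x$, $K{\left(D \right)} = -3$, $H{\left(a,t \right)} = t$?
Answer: $-20629$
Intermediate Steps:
$y{\left(o \right)} = \frac{-2 + o}{-9 + o}$ ($y{\left(o \right)} = \frac{o - 2}{o - 9} = \frac{-2 + o}{-9 + o}$)
$U = -108$ ($U = - 3 \left(42 + \frac{-2 + 8}{-9 + 8}\right) = - 3 \left(42 + \frac{1}{-1} \cdot 6\right) = - 3 \left(42 - 6\right) = \left(-3\right) 36 = -108$)
$U + \left(\left(5747 - 16868\right) - 9400\right) = -108 + \left(\left(5747 - 16868\right) - 9400\right) = -108 - 20521 = -20629$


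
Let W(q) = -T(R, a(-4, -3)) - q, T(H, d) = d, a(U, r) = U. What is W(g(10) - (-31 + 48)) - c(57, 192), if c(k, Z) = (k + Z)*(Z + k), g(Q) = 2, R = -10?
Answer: -61982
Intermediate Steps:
c(k, Z) = (Z + k)**2 (c(k, Z) = (Z + k)*(Z + k) = (Z + k)**2)
W(q) = 4 - q (W(q) = -1*(-4) - q = 4 - q)
W(g(10) - (-31 + 48)) - c(57, 192) = (4 - (2 - (-31 + 48))) - (192 + 57)**2 = (4 - (2 - 1*17)) - 1*249**2 = (4 - (2 - 17)) - 1*62001 = (4 - 1*(-15)) - 62001 = (4 + 15) - 62001 = 19 - 62001 = -61982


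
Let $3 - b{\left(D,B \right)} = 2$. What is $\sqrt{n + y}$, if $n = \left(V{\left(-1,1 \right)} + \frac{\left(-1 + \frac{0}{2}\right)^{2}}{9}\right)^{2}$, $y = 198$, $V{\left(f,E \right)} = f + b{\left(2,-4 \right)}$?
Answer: $\frac{\sqrt{16039}}{9} \approx 14.072$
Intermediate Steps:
$b{\left(D,B \right)} = 1$ ($b{\left(D,B \right)} = 3 - 2 = 1$)
$V{\left(f,E \right)} = 1 + f$ ($V{\left(f,E \right)} = f + 1 = 1 + f$)
$n = \frac{1}{81}$ ($n = \left(\left(1 - 1\right) + \frac{\left(-1 + \frac{0}{2}\right)^{2}}{9}\right)^{2} = \left(0 + \left(-1 + 0 \cdot \frac{1}{2}\right)^{2} \cdot \frac{1}{9}\right)^{2} = \left(0 + \left(-1 + 0\right)^{2} \cdot \frac{1}{9}\right)^{2} = \left(0 + \left(-1\right)^{2} \cdot \frac{1}{9}\right)^{2} = \left(0 + 1 \cdot \frac{1}{9}\right)^{2} = \left(0 + \frac{1}{9}\right)^{2} = \left(\frac{1}{9}\right)^{2} = \frac{1}{81} \approx 0.012346$)
$\sqrt{n + y} = \sqrt{\frac{1}{81} + 198} = \sqrt{\frac{16039}{81}} = \frac{\sqrt{16039}}{9}$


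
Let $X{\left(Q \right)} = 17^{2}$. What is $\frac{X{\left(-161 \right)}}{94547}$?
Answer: $\frac{289}{94547} \approx 0.0030567$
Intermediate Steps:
$X{\left(Q \right)} = 289$
$\frac{X{\left(-161 \right)}}{94547} = \frac{289}{94547}$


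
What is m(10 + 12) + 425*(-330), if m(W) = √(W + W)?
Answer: -140250 + 2*√11 ≈ -1.4024e+5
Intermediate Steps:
m(W) = √2*√W (m(W) = √(2*W) = √2*√W)
m(10 + 12) + 425*(-330) = √2*√(10 + 12) + 425*(-330) = √2*√22 - 140250 = 2*√11 - 140250 = -140250 + 2*√11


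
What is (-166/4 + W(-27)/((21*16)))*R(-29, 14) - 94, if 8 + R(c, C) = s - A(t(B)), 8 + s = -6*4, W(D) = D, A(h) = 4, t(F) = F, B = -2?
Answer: 48595/28 ≈ 1735.5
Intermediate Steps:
s = -32 (s = -8 - 6*4 = -8 - 24 = -32)
R(c, C) = -44 (R(c, C) = -8 + (-32 - 1*4) = -8 + (-32 - 4) = -8 - 36 = -44)
(-166/4 + W(-27)/((21*16)))*R(-29, 14) - 94 = (-166/4 - 27/(21*16))*(-44) - 94 = (-166*¼ - 27/336)*(-44) - 94 = (-83/2 - 27*1/336)*(-44) - 94 = (-83/2 - 9/112)*(-44) - 94 = -4657/112*(-44) - 94 = 51227/28 - 94 = 48595/28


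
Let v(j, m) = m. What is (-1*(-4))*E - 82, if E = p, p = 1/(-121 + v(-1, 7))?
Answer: -4676/57 ≈ -82.035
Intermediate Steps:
p = -1/114 (p = 1/(-121 + 7) = 1/(-114) = -1/114 ≈ -0.0087719)
E = -1/114 ≈ -0.0087719
(-1*(-4))*E - 82 = -1*(-4)*(-1/114) - 82 = 4*(-1/114) - 82 = -2/57 - 82 = -4676/57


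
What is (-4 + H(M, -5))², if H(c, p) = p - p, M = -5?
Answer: 16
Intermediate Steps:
H(c, p) = 0
(-4 + H(M, -5))² = (-4 + 0)² = (-4)² = 16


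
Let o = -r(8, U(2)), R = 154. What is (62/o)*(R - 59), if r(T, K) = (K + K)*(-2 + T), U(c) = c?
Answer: -2945/12 ≈ -245.42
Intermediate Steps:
r(T, K) = 2*K*(-2 + T) (r(T, K) = (2*K)*(-2 + T) = 2*K*(-2 + T))
o = -24 (o = -2*2*(-2 + 8) = -2*2*6 = -1*24 = -24)
(62/o)*(R - 59) = (62/(-24))*(154 - 59) = (62*(-1/24))*95 = -31/12*95 = -2945/12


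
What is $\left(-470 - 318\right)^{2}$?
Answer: $620944$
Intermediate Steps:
$\left(-470 - 318\right)^{2} = \left(-788\right)^{2} = 620944$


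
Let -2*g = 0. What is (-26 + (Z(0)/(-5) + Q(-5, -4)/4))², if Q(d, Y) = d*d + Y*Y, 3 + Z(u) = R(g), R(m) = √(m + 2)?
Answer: 91841/400 + 303*√2/50 ≈ 238.17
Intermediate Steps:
g = 0 (g = -½*0 = 0)
R(m) = √(2 + m)
Z(u) = -3 + √2 (Z(u) = -3 + √(2 + 0) = -3 + √2)
Q(d, Y) = Y² + d² (Q(d, Y) = d² + Y² = Y² + d²)
(-26 + (Z(0)/(-5) + Q(-5, -4)/4))² = (-26 + ((-3 + √2)/(-5) + ((-4)² + (-5)²)/4))² = (-26 + ((-3 + √2)*(-⅕) + (16 + 25)*(¼)))² = (-26 + ((⅗ - √2/5) + 41*(¼)))² = (-26 + ((⅗ - √2/5) + 41/4))² = (-26 + (217/20 - √2/5))² = (-303/20 - √2/5)²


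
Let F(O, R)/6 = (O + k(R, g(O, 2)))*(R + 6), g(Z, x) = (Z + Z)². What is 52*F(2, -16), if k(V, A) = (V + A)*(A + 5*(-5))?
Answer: -6240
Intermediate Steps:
g(Z, x) = 4*Z² (g(Z, x) = (2*Z)² = 4*Z²)
k(V, A) = (-25 + A)*(A + V) (k(V, A) = (A + V)*(A - 25) = (A + V)*(-25 + A) = (-25 + A)*(A + V))
F(O, R) = 6*(6 + R)*(O - 100*O² - 25*R + 16*O⁴ + 4*R*O²) (F(O, R) = 6*((O + ((4*O²)² - 100*O² - 25*R + (4*O²)*R))*(R + 6)) = 6*((O + (16*O⁴ - 100*O² - 25*R + 4*R*O²))*(6 + R)) = 6*((O + (-100*O² - 25*R + 16*O⁴ + 4*R*O²))*(6 + R)) = 6*((O - 100*O² - 25*R + 16*O⁴ + 4*R*O²)*(6 + R)) = 6*((6 + R)*(O - 100*O² - 25*R + 16*O⁴ + 4*R*O²)) = 6*(6 + R)*(O - 100*O² - 25*R + 16*O⁴ + 4*R*O²))
52*F(2, -16) = 52*(-3600*2² - 900*(-16) - 150*(-16)² + 36*2 + 576*2⁴ - 456*(-16)*2² + 6*2*(-16) + 24*2²*(-16)² + 96*(-16)*2⁴) = 52*(-3600*4 + 14400 - 150*256 + 72 + 576*16 - 456*(-16)*4 - 192 + 24*4*256 + 96*(-16)*16) = 52*(-14400 + 14400 - 38400 + 72 + 9216 + 29184 - 192 + 24576 - 24576) = 52*(-120) = -6240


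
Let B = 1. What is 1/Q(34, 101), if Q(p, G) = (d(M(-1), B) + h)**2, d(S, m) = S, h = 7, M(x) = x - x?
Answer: 1/49 ≈ 0.020408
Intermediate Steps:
M(x) = 0
Q(p, G) = 49 (Q(p, G) = (0 + 7)**2 = 7**2 = 49)
1/Q(34, 101) = 1/49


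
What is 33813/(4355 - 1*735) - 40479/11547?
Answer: 81301577/13933380 ≈ 5.8350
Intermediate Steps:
33813/(4355 - 1*735) - 40479/11547 = 33813/(4355 - 735) - 40479*1/11547 = 33813/3620 - 13493/3849 = 81301577/13933380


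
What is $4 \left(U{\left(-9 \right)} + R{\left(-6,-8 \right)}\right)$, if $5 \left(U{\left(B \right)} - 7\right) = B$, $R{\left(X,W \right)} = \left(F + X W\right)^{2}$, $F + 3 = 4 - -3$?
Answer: $\frac{54184}{5} \approx 10837.0$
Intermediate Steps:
$F = 4$ ($F = -3 + \left(4 - -3\right) = -3 + \left(4 + 3\right) = -3 + 7 = 4$)
$R{\left(X,W \right)} = \left(4 + W X\right)^{2}$ ($R{\left(X,W \right)} = \left(4 + X W\right)^{2} = \left(4 + W X\right)^{2}$)
$U{\left(B \right)} = 7 + \frac{B}{5}$
$4 \left(U{\left(-9 \right)} + R{\left(-6,-8 \right)}\right) = 4 \left(\left(7 + \frac{1}{5} \left(-9\right)\right) + \left(4 - -48\right)^{2}\right) = 4 \left(\left(7 - \frac{9}{5}\right) + \left(4 + 48\right)^{2}\right) = 4 \left(\frac{26}{5} + 52^{2}\right) = 4 \left(\frac{26}{5} + 2704\right) = 4 \cdot \frac{13546}{5} = \frac{54184}{5}$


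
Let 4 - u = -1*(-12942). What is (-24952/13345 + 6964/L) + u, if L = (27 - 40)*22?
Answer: -24740073656/1908335 ≈ -12964.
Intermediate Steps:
L = -286 (L = -13*22 = -286)
u = -12938 (u = 4 - (-1)*(-12942) = 4 - 1*12942 = 4 - 12942 = -12938)
(-24952/13345 + 6964/L) + u = (-24952/13345 + 6964/(-286)) - 12938 = (-24952*1/13345 + 6964*(-1/286)) - 12938 = (-24952/13345 - 3482/143) - 12938 = -50035426/1908335 - 12938 = -24740073656/1908335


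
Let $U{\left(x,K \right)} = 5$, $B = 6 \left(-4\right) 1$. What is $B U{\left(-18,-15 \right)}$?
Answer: $-120$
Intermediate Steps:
$B = -24$ ($B = \left(-24\right) 1 = -24$)
$B U{\left(-18,-15 \right)} = \left(-24\right) 5 = -120$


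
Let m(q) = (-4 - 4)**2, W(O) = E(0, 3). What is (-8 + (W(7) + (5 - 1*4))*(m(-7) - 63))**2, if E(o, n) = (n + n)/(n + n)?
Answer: 36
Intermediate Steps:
E(o, n) = 1 (E(o, n) = (2*n)/((2*n)) = (2*n)*(1/(2*n)) = 1)
W(O) = 1
m(q) = 64 (m(q) = (-8)**2 = 64)
(-8 + (W(7) + (5 - 1*4))*(m(-7) - 63))**2 = (-8 + (1 + (5 - 1*4))*(64 - 63))**2 = (-8 + (1 + (5 - 4))*1)**2 = (-8 + (1 + 1)*1)**2 = (-8 + 2*1)**2 = (-8 + 2)**2 = (-6)**2 = 36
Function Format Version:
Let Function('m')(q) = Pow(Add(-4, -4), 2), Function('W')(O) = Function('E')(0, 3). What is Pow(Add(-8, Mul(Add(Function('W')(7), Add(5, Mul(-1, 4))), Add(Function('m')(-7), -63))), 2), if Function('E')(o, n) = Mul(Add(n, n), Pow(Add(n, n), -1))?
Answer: 36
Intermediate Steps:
Function('E')(o, n) = 1 (Function('E')(o, n) = Mul(Mul(2, n), Pow(Mul(2, n), -1)) = Mul(Mul(2, n), Mul(Rational(1, 2), Pow(n, -1))) = 1)
Function('W')(O) = 1
Function('m')(q) = 64 (Function('m')(q) = Pow(-8, 2) = 64)
Pow(Add(-8, Mul(Add(Function('W')(7), Add(5, Mul(-1, 4))), Add(Function('m')(-7), -63))), 2) = Pow(Add(-8, Mul(Add(1, Add(5, Mul(-1, 4))), Add(64, -63))), 2) = Pow(Add(-8, Mul(Add(1, Add(5, -4)), 1)), 2) = Pow(Add(-8, Mul(Add(1, 1), 1)), 2) = Pow(Add(-8, Mul(2, 1)), 2) = Pow(Add(-8, 2), 2) = Pow(-6, 2) = 36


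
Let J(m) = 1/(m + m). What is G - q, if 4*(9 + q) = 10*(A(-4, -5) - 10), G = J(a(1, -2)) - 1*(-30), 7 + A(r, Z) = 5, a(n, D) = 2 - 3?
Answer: 137/2 ≈ 68.500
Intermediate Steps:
a(n, D) = -1
A(r, Z) = -2 (A(r, Z) = -7 + 5 = -2)
J(m) = 1/(2*m)
G = 59/2 (G = (½)/(-1) - 1*(-30) = (½)*(-1) + 30 = -½ + 30 = 59/2 ≈ 29.500)
q = -39 (q = -9 + (10*(-2 - 10))/4 = -9 + (10*(-12))/4 = -9 + (¼)*(-120) = -9 - 30 = -39)
G - q = 59/2 - 1*(-39) = 59/2 + 39 = 137/2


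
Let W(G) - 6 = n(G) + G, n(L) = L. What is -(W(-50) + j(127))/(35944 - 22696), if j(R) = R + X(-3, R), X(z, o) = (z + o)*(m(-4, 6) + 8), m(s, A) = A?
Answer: -1769/13248 ≈ -0.13353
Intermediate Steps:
X(z, o) = 14*o + 14*z (X(z, o) = (z + o)*(6 + 8) = (o + z)*14 = 14*o + 14*z)
j(R) = -42 + 15*R (j(R) = R + (14*R + 14*(-3)) = R + (14*R - 42) = R + (-42 + 14*R) = -42 + 15*R)
W(G) = 6 + 2*G (W(G) = 6 + (G + G) = 6 + 2*G)
-(W(-50) + j(127))/(35944 - 22696) = -((6 + 2*(-50)) + (-42 + 15*127))/(35944 - 22696) = -((6 - 100) + (-42 + 1905))/13248 = -(-94 + 1863)/13248 = -1769/13248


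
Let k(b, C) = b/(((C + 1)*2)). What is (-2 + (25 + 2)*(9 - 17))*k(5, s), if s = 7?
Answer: -545/8 ≈ -68.125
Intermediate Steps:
k(b, C) = b/(2 + 2*C) (k(b, C) = b/(((1 + C)*2)) = b/(2 + 2*C))
(-2 + (25 + 2)*(9 - 17))*k(5, s) = (-2 + (25 + 2)*(9 - 17))*((½)*5/(1 + 7)) = (-2 + 27*(-8))*((½)*5/8) = (-2 - 216)*((½)*5*(⅛)) = -218*5/16 = -545/8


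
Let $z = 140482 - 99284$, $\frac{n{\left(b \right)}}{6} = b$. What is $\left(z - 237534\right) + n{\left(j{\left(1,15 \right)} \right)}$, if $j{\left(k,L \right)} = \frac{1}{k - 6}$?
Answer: $- \frac{981686}{5} \approx -1.9634 \cdot 10^{5}$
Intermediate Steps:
$j{\left(k,L \right)} = \frac{1}{-6 + k}$
$n{\left(b \right)} = 6 b$
$z = 41198$
$\left(z - 237534\right) + n{\left(j{\left(1,15 \right)} \right)} = \left(41198 - 237534\right) + \frac{6}{-6 + 1} = -196336 + \frac{6}{-5} = -196336 + 6 \left(- \frac{1}{5}\right) = -196336 - \frac{6}{5} = - \frac{981686}{5}$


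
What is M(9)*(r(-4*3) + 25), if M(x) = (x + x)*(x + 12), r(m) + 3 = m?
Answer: 3780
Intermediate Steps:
r(m) = -3 + m
M(x) = 2*x*(12 + x) (M(x) = (2*x)*(12 + x) = 2*x*(12 + x))
M(9)*(r(-4*3) + 25) = (2*9*(12 + 9))*((-3 - 4*3) + 25) = (2*9*21)*((-3 - 12) + 25) = 378*(-15 + 25) = 378*10 = 3780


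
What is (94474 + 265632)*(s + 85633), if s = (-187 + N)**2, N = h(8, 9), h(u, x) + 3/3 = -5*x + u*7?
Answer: 42118717972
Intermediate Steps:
h(u, x) = -1 - 5*x + 7*u (h(u, x) = -1 + (-5*x + u*7) = -1 + (-5*x + 7*u) = -1 - 5*x + 7*u)
N = 10 (N = -1 - 5*9 + 7*8 = -1 - 45 + 56 = 10)
s = 31329 (s = (-187 + 10)**2 = (-177)**2 = 31329)
(94474 + 265632)*(s + 85633) = (94474 + 265632)*(31329 + 85633) = 360106*116962 = 42118717972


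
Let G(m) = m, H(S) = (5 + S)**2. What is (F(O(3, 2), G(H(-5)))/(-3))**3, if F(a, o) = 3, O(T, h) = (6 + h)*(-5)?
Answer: -1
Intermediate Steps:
O(T, h) = -30 - 5*h
(F(O(3, 2), G(H(-5)))/(-3))**3 = (3/(-3))**3 = (3*(-1/3))**3 = (-1)**3 = -1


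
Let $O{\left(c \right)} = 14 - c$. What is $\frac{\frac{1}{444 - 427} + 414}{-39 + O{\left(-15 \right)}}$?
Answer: $- \frac{7039}{170} \approx -41.406$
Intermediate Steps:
$\frac{\frac{1}{444 - 427} + 414}{-39 + O{\left(-15 \right)}} = \frac{\frac{1}{444 - 427} + 414}{-39 + \left(14 - -15\right)} = \frac{\frac{1}{17} + 414}{-39 + \left(14 + 15\right)} = \frac{\frac{1}{17} + 414}{-39 + 29} = \frac{7039}{17 \left(-10\right)} = \frac{7039}{17} \left(- \frac{1}{10}\right) = - \frac{7039}{170}$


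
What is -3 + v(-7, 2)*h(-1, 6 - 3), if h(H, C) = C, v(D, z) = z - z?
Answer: -3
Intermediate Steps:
v(D, z) = 0
-3 + v(-7, 2)*h(-1, 6 - 3) = -3 + 0*(6 - 3) = -3 + 0*3 = -3 + 0 = -3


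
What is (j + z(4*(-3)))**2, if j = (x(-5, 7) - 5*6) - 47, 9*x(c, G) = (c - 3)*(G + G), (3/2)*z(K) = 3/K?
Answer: 2601769/324 ≈ 8030.1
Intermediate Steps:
z(K) = 2/K (z(K) = 2*(3/K)/3 = 2/K)
x(c, G) = 2*G*(-3 + c)/9 (x(c, G) = ((c - 3)*(G + G))/9 = ((-3 + c)*(2*G))/9 = (2*G*(-3 + c))/9 = 2*G*(-3 + c)/9)
j = -805/9 (j = ((2/9)*7*(-3 - 5) - 5*6) - 47 = ((2/9)*7*(-8) - 30) - 47 = (-112/9 - 30) - 47 = -382/9 - 47 = -805/9 ≈ -89.444)
(j + z(4*(-3)))**2 = (-805/9 + 2/((4*(-3))))**2 = (-805/9 + 2/(-12))**2 = (-805/9 + 2*(-1/12))**2 = (-805/9 - 1/6)**2 = (-1613/18)**2 = 2601769/324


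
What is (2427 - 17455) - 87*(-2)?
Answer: -14854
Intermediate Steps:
(2427 - 17455) - 87*(-2) = -15028 + 174 = -14854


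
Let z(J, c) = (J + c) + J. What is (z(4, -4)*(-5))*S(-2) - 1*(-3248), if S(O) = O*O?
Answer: 3168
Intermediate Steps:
z(J, c) = c + 2*J
S(O) = O²
(z(4, -4)*(-5))*S(-2) - 1*(-3248) = ((-4 + 2*4)*(-5))*(-2)² - 1*(-3248) = ((-4 + 8)*(-5))*4 + 3248 = (4*(-5))*4 + 3248 = -20*4 + 3248 = -80 + 3248 = 3168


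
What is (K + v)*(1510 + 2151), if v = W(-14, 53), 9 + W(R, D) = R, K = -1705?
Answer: -6326208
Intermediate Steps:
W(R, D) = -9 + R
v = -23 (v = -9 - 14 = -23)
(K + v)*(1510 + 2151) = (-1705 - 23)*(1510 + 2151) = -1728*3661 = -6326208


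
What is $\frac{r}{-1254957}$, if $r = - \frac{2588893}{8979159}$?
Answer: $\frac{2588893}{11268458441163} \approx 2.2975 \cdot 10^{-7}$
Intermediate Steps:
$r = - \frac{2588893}{8979159}$ ($r = \left(-2588893\right) \frac{1}{8979159} = - \frac{2588893}{8979159} \approx -0.28832$)
$\frac{r}{-1254957} = - \frac{2588893}{8979159 \left(-1254957\right)} = \left(- \frac{2588893}{8979159}\right) \left(- \frac{1}{1254957}\right) = \frac{2588893}{11268458441163}$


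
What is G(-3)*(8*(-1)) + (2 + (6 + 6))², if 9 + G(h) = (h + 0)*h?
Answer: 196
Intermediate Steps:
G(h) = -9 + h² (G(h) = -9 + (h + 0)*h = -9 + h*h = -9 + h²)
G(-3)*(8*(-1)) + (2 + (6 + 6))² = (-9 + (-3)²)*(8*(-1)) + (2 + (6 + 6))² = (-9 + 9)*(-8) + (2 + 12)² = 0*(-8) + 14² = 0 + 196 = 196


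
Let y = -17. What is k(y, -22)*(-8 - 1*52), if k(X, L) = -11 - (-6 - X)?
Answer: 1320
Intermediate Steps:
k(X, L) = -5 + X (k(X, L) = -11 + (6 + X) = -5 + X)
k(y, -22)*(-8 - 1*52) = (-5 - 17)*(-8 - 1*52) = -22*(-8 - 52) = -22*(-60) = 1320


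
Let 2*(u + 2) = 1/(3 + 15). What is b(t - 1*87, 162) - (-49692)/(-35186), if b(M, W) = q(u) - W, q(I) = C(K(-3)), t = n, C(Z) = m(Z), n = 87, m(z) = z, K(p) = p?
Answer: -2927691/17593 ≈ -166.41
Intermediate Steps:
u = -71/36 (u = -2 + 1/(2*(3 + 15)) = -2 + (1/2)/18 = -2 + (1/2)*(1/18) = -2 + 1/36 = -71/36 ≈ -1.9722)
C(Z) = Z
t = 87
q(I) = -3
b(M, W) = -3 - W
b(t - 1*87, 162) - (-49692)/(-35186) = (-3 - 1*162) - (-49692)/(-35186) = (-3 - 162) - (-49692)*(-1)/35186 = -165 - 1*24846/17593 = -165 - 24846/17593 = -2927691/17593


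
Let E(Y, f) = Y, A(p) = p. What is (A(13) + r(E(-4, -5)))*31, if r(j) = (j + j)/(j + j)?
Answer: 434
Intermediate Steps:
r(j) = 1 (r(j) = (2*j)/((2*j)) = (2*j)*(1/(2*j)) = 1)
(A(13) + r(E(-4, -5)))*31 = (13 + 1)*31 = 14*31 = 434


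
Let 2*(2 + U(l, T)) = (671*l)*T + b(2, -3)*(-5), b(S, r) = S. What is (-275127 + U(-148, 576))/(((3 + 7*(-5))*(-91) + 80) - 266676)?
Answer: 14437919/131842 ≈ 109.51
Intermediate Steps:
U(l, T) = -7 + 671*T*l/2 (U(l, T) = -2 + ((671*l)*T + 2*(-5))/2 = -2 + (671*T*l - 10)/2 = -2 + (-10 + 671*T*l)/2 = -2 + (-5 + 671*T*l/2) = -7 + 671*T*l/2)
(-275127 + U(-148, 576))/(((3 + 7*(-5))*(-91) + 80) - 266676) = (-275127 + (-7 + (671/2)*576*(-148)))/(((3 + 7*(-5))*(-91) + 80) - 266676) = (-275127 + (-7 - 28600704))/(((3 - 35)*(-91) + 80) - 266676) = (-275127 - 28600711)/((-32*(-91) + 80) - 266676) = -28875838/((2912 + 80) - 266676) = -28875838/(2992 - 266676) = -28875838/(-263684) = -28875838*(-1/263684) = 14437919/131842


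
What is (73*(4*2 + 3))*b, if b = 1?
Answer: 803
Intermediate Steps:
(73*(4*2 + 3))*b = (73*(4*2 + 3))*1 = (73*(8 + 3))*1 = (73*11)*1 = 803*1 = 803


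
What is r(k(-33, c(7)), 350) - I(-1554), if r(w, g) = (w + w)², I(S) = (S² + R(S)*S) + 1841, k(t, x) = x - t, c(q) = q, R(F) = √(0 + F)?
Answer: -2410357 + 1554*I*√1554 ≈ -2.4104e+6 + 61260.0*I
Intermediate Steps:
R(F) = √F
I(S) = 1841 + S² + S^(3/2) (I(S) = (S² + √S*S) + 1841 = (S² + S^(3/2)) + 1841 = 1841 + S² + S^(3/2))
r(w, g) = 4*w² (r(w, g) = (2*w)² = 4*w²)
r(k(-33, c(7)), 350) - I(-1554) = 4*(7 - 1*(-33))² - (1841 + (-1554)² + (-1554)^(3/2)) = 4*(7 + 33)² - (1841 + 2414916 - 1554*I*√1554) = 4*40² - (2416757 - 1554*I*√1554) = 4*1600 + (-2416757 + 1554*I*√1554) = 6400 + (-2416757 + 1554*I*√1554) = -2410357 + 1554*I*√1554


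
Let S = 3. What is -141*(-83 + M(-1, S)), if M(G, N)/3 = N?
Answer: 10434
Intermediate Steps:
M(G, N) = 3*N
-141*(-83 + M(-1, S)) = -141*(-83 + 3*3) = -141*(-83 + 9) = -141*(-74) = 10434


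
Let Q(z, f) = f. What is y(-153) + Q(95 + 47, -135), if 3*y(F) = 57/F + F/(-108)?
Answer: -27469/204 ≈ -134.65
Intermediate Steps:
y(F) = 19/F - F/324 (y(F) = (57/F + F/(-108))/3 = (57/F + F*(-1/108))/3 = (57/F - F/108)/3 = 19/F - F/324)
y(-153) + Q(95 + 47, -135) = (19/(-153) - 1/324*(-153)) - 135 = (19*(-1/153) + 17/36) - 135 = (-19/153 + 17/36) - 135 = 71/204 - 135 = -27469/204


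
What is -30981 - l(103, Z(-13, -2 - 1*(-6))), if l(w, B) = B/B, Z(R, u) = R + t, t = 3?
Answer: -30982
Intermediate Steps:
Z(R, u) = 3 + R (Z(R, u) = R + 3 = 3 + R)
l(w, B) = 1
-30981 - l(103, Z(-13, -2 - 1*(-6))) = -30981 - 1*1 = -30981 - 1 = -30982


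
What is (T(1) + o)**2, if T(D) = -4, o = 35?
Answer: 961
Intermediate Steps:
(T(1) + o)**2 = (-4 + 35)**2 = 31**2 = 961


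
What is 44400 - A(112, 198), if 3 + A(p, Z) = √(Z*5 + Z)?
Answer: 44403 - 6*√33 ≈ 44369.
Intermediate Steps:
A(p, Z) = -3 + √6*√Z (A(p, Z) = -3 + √(Z*5 + Z) = -3 + √(5*Z + Z) = -3 + √(6*Z) = -3 + √6*√Z)
44400 - A(112, 198) = 44400 - (-3 + √6*√198) = 44400 - (-3 + √6*(3*√22)) = 44400 - (-3 + 6*√33) = 44400 + (3 - 6*√33) = 44403 - 6*√33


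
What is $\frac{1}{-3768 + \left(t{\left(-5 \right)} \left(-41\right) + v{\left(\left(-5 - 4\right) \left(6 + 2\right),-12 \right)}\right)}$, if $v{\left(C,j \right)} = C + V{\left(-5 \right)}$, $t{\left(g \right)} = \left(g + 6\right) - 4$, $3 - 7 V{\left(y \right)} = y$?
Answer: $- \frac{7}{26011} \approx -0.00026912$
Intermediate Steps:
$V{\left(y \right)} = \frac{3}{7} - \frac{y}{7}$
$t{\left(g \right)} = 2 + g$ ($t{\left(g \right)} = \left(6 + g\right) - 4 = 2 + g$)
$v{\left(C,j \right)} = \frac{8}{7} + C$ ($v{\left(C,j \right)} = C + \left(\frac{3}{7} - - \frac{5}{7}\right) = C + \left(\frac{3}{7} + \frac{5}{7}\right) = C + \frac{8}{7} = \frac{8}{7} + C$)
$\frac{1}{-3768 + \left(t{\left(-5 \right)} \left(-41\right) + v{\left(\left(-5 - 4\right) \left(6 + 2\right),-12 \right)}\right)} = \frac{1}{-3768 + \left(\left(2 - 5\right) \left(-41\right) + \left(\frac{8}{7} + \left(-5 - 4\right) \left(6 + 2\right)\right)\right)} = \frac{1}{-3768 + \left(\left(-3\right) \left(-41\right) + \left(\frac{8}{7} - 72\right)\right)} = \frac{1}{-3768 + \left(123 + \left(\frac{8}{7} - 72\right)\right)} = \frac{1}{-3768 + \left(123 - \frac{496}{7}\right)} = \frac{1}{-3768 + \frac{365}{7}} = \frac{1}{- \frac{26011}{7}} = - \frac{7}{26011}$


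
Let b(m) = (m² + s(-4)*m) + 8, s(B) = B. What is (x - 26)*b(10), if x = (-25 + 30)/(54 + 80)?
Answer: -118286/67 ≈ -1765.5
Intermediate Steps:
x = 5/134 ≈ 0.037313
b(m) = 8 + m² - 4*m (b(m) = (m² - 4*m) + 8 = 8 + m² - 4*m)
(x - 26)*b(10) = (5/134 - 26)*(8 + 10² - 4*10) = -3479*(8 + 100 - 40)/134 = -3479/134*68 = -118286/67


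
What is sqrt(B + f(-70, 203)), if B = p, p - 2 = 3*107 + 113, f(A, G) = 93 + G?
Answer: 2*sqrt(183) ≈ 27.056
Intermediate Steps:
p = 436 (p = 2 + (3*107 + 113) = 2 + (321 + 113) = 2 + 434 = 436)
B = 436
sqrt(B + f(-70, 203)) = sqrt(436 + (93 + 203)) = sqrt(436 + 296) = sqrt(732) = 2*sqrt(183)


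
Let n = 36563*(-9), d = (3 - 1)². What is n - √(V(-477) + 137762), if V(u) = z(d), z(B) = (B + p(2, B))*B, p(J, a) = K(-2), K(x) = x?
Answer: -329067 - √137770 ≈ -3.2944e+5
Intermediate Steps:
p(J, a) = -2
d = 4 (d = 2² = 4)
z(B) = B*(-2 + B) (z(B) = (B - 2)*B = (-2 + B)*B = B*(-2 + B))
V(u) = 8 (V(u) = 4*(-2 + 4) = 4*2 = 8)
n = -329067
n - √(V(-477) + 137762) = -329067 - √(8 + 137762) = -329067 - √137770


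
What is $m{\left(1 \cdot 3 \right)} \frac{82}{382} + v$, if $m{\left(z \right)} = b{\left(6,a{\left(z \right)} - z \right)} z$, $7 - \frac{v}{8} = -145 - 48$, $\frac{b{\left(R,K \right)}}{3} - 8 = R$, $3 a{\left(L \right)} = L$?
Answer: $\frac{310766}{191} \approx 1627.0$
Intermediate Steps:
$a{\left(L \right)} = \frac{L}{3}$
$b{\left(R,K \right)} = 24 + 3 R$
$v = 1600$ ($v = 56 - 8 \left(-145 - 48\right) = 56 - -1544 = 56 + 1544 = 1600$)
$m{\left(z \right)} = 42 z$ ($m{\left(z \right)} = \left(24 + 3 \cdot 6\right) z = \left(24 + 18\right) z = 42 z$)
$m{\left(1 \cdot 3 \right)} \frac{82}{382} + v = 42 \cdot 1 \cdot 3 \cdot \frac{82}{382} + 1600 = 42 \cdot 3 \cdot 82 \cdot \frac{1}{382} + 1600 = 126 \cdot \frac{41}{191} + 1600 = \frac{5166}{191} + 1600 = \frac{310766}{191}$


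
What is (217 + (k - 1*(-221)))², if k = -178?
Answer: 67600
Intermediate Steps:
(217 + (k - 1*(-221)))² = (217 + (-178 - 1*(-221)))² = (217 + (-178 + 221))² = (217 + 43)² = 260² = 67600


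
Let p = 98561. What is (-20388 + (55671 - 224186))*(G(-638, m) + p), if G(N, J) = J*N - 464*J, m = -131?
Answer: -45888883469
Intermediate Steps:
G(N, J) = -464*J + J*N
(-20388 + (55671 - 224186))*(G(-638, m) + p) = (-20388 + (55671 - 224186))*(-131*(-464 - 638) + 98561) = (-20388 - 168515)*(-131*(-1102) + 98561) = -188903*(144362 + 98561) = -188903*242923 = -45888883469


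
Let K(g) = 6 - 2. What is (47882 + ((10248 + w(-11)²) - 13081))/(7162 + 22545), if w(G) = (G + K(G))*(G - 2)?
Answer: 53330/29707 ≈ 1.7952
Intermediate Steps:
K(g) = 4
w(G) = (-2 + G)*(4 + G) (w(G) = (G + 4)*(G - 2) = (4 + G)*(-2 + G) = (-2 + G)*(4 + G))
(47882 + ((10248 + w(-11)²) - 13081))/(7162 + 22545) = (47882 + ((10248 + (-8 + (-11)² + 2*(-11))²) - 13081))/(7162 + 22545) = (47882 + ((10248 + (-8 + 121 - 22)²) - 13081))/29707 = (47882 + ((10248 + 91²) - 13081))*(1/29707) = (47882 + ((10248 + 8281) - 13081))*(1/29707) = (47882 + (18529 - 13081))*(1/29707) = (47882 + 5448)*(1/29707) = 53330*(1/29707) = 53330/29707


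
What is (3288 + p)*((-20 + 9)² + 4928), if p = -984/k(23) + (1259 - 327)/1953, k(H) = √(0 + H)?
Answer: 3602964156/217 - 4968216*√23/23 ≈ 1.5568e+7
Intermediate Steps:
k(H) = √H
p = 932/1953 - 984*√23/23 (p = -984*√23/23 + (1259 - 327)/1953 = -984*√23/23 + 932*(1/1953) = -984*√23/23 + 932/1953 = 932/1953 - 984*√23/23 ≈ -204.70)
(3288 + p)*((-20 + 9)² + 4928) = (3288 + (932/1953 - 984*√23/23))*((-20 + 9)² + 4928) = (6422396/1953 - 984*√23/23)*((-11)² + 4928) = (6422396/1953 - 984*√23/23)*(121 + 4928) = (6422396/1953 - 984*√23/23)*5049 = 3602964156/217 - 4968216*√23/23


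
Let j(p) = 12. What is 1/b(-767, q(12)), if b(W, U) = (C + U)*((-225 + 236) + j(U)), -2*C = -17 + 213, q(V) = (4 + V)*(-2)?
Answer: -1/2990 ≈ -0.00033445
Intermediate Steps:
q(V) = -8 - 2*V
C = -98 (C = -(-17 + 213)/2 = -½*196 = -98)
b(W, U) = -2254 + 23*U (b(W, U) = (-98 + U)*((-225 + 236) + 12) = (-98 + U)*(11 + 12) = (-98 + U)*23 = -2254 + 23*U)
1/b(-767, q(12)) = 1/(-2254 + 23*(-8 - 2*12)) = 1/(-2254 + 23*(-8 - 24)) = 1/(-2254 + 23*(-32)) = 1/(-2254 - 736) = 1/(-2990) = -1/2990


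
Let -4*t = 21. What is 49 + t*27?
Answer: -371/4 ≈ -92.750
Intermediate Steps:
t = -21/4 (t = -1/4*21 = -21/4 ≈ -5.2500)
49 + t*27 = 49 - 21/4*27 = 49 - 567/4 = -371/4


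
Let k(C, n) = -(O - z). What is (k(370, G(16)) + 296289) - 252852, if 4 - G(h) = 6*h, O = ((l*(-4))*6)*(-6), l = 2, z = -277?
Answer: 42872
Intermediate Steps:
O = 288 (O = ((2*(-4))*6)*(-6) = -8*6*(-6) = -48*(-6) = 288)
G(h) = 4 - 6*h
k(C, n) = -565 (k(C, n) = -(288 - 1*(-277)) = -(288 + 277) = -1*565 = -565)
(k(370, G(16)) + 296289) - 252852 = (-565 + 296289) - 252852 = 295724 - 252852 = 42872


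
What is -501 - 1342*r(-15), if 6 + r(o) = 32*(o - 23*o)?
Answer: -14163969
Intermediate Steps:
r(o) = -6 - 704*o (r(o) = -6 + 32*(o - 23*o) = -6 + 32*(-22*o) = -6 - 704*o)
-501 - 1342*r(-15) = -501 - 1342*(-6 - 704*(-15)) = -501 - 1342*(-6 + 10560) = -501 - 1342*10554 = -501 - 14163468 = -14163969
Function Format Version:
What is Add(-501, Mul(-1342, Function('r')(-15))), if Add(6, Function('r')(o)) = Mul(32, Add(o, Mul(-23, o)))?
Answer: -14163969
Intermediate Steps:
Function('r')(o) = Add(-6, Mul(-704, o)) (Function('r')(o) = Add(-6, Mul(32, Add(o, Mul(-23, o)))) = Add(-6, Mul(32, Mul(-22, o))) = Add(-6, Mul(-704, o)))
Add(-501, Mul(-1342, Function('r')(-15))) = Add(-501, Mul(-1342, Add(-6, Mul(-704, -15)))) = Add(-501, Mul(-1342, Add(-6, 10560))) = Add(-501, Mul(-1342, 10554)) = Add(-501, -14163468) = -14163969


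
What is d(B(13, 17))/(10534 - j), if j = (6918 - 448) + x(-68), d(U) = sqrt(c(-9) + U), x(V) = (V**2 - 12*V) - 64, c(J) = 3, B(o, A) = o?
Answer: -1/328 ≈ -0.0030488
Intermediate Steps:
x(V) = -64 + V**2 - 12*V
d(U) = sqrt(3 + U)
j = 11846 (j = (6918 - 448) + (-64 + (-68)**2 - 12*(-68)) = 6470 + (-64 + 4624 + 816) = 6470 + 5376 = 11846)
d(B(13, 17))/(10534 - j) = sqrt(3 + 13)/(10534 - 1*11846) = sqrt(16)/(10534 - 11846) = 4/(-1312) = 4*(-1/1312) = -1/328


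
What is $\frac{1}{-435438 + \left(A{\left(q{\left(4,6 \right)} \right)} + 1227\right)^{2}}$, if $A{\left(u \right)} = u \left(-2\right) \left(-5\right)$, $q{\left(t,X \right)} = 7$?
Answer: $\frac{1}{1246771} \approx 8.0207 \cdot 10^{-7}$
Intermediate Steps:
$A{\left(u \right)} = 10 u$ ($A{\left(u \right)} = - 2 u \left(-5\right) = 10 u$)
$\frac{1}{-435438 + \left(A{\left(q{\left(4,6 \right)} \right)} + 1227\right)^{2}} = \frac{1}{-435438 + \left(10 \cdot 7 + 1227\right)^{2}} = \frac{1}{-435438 + \left(70 + 1227\right)^{2}} = \frac{1}{-435438 + 1297^{2}} = \frac{1}{-435438 + 1682209} = \frac{1}{1246771}$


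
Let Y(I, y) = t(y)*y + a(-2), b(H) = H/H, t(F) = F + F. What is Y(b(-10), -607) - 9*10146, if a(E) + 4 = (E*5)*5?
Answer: 645530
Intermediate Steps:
t(F) = 2*F
a(E) = -4 + 25*E (a(E) = -4 + (E*5)*5 = -4 + (5*E)*5 = -4 + 25*E)
b(H) = 1
Y(I, y) = -54 + 2*y² (Y(I, y) = (2*y)*y + (-4 + 25*(-2)) = 2*y² + (-4 - 50) = 2*y² - 54 = -54 + 2*y²)
Y(b(-10), -607) - 9*10146 = (-54 + 2*(-607)²) - 9*10146 = (-54 + 2*368449) - 91314 = (-54 + 736898) - 91314 = 736844 - 91314 = 645530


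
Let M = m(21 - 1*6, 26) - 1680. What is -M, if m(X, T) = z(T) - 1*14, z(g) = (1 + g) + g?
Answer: 1641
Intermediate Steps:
z(g) = 1 + 2*g
m(X, T) = -13 + 2*T (m(X, T) = (1 + 2*T) - 1*14 = (1 + 2*T) - 14 = -13 + 2*T)
M = -1641 (M = (-13 + 2*26) - 1680 = (-13 + 52) - 1680 = 39 - 1680 = -1641)
-M = -1*(-1641) = 1641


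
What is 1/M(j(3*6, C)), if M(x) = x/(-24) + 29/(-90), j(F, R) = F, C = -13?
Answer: -180/193 ≈ -0.93264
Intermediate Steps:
M(x) = -29/90 - x/24 (M(x) = x*(-1/24) + 29*(-1/90) = -x/24 - 29/90 = -29/90 - x/24)
1/M(j(3*6, C)) = 1/(-29/90 - 6/8) = 1/(-29/90 - 1/24*18) = 1/(-29/90 - ¾) = 1/(-193/180) = -180/193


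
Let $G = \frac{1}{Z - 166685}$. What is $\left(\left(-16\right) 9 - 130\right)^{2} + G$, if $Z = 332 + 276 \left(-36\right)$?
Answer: $\frac{13235072963}{176289} \approx 75076.0$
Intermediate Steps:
$Z = -9604$ ($Z = 332 - 9936 = -9604$)
$G = - \frac{1}{176289}$ ($G = \frac{1}{-9604 - 166685} = \frac{1}{-176289} = - \frac{1}{176289} \approx -5.6725 \cdot 10^{-6}$)
$\left(\left(-16\right) 9 - 130\right)^{2} + G = \left(\left(-16\right) 9 - 130\right)^{2} - \frac{1}{176289} = \left(-144 - 130\right)^{2} - \frac{1}{176289} = \left(-274\right)^{2} - \frac{1}{176289} = 75076 - \frac{1}{176289} = \frac{13235072963}{176289}$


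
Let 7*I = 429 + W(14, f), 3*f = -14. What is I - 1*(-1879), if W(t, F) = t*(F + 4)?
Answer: 40718/21 ≈ 1939.0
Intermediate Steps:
f = -14/3 (f = (⅓)*(-14) = -14/3 ≈ -4.6667)
W(t, F) = t*(4 + F)
I = 1259/21 (I = (429 + 14*(4 - 14/3))/7 = (429 + 14*(-⅔))/7 = (429 - 28/3)/7 = (⅐)*(1259/3) = 1259/21 ≈ 59.952)
I - 1*(-1879) = 1259/21 - 1*(-1879) = 1259/21 + 1879 = 40718/21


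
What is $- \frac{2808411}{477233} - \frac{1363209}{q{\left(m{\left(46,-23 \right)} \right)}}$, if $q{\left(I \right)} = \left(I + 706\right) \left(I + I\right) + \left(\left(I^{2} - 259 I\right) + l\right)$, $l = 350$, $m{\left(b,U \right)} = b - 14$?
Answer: $- \frac{763797835395}{19241080094} \approx -39.696$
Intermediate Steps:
$m{\left(b,U \right)} = -14 + b$ ($m{\left(b,U \right)} = b - 14 = -14 + b$)
$q{\left(I \right)} = 350 + I^{2} - 259 I + 2 I \left(706 + I\right)$ ($q{\left(I \right)} = \left(I + 706\right) \left(I + I\right) + \left(\left(I^{2} - 259 I\right) + 350\right) = \left(706 + I\right) 2 I + \left(350 + I^{2} - 259 I\right) = 2 I \left(706 + I\right) + \left(350 + I^{2} - 259 I\right) = 350 + I^{2} - 259 I + 2 I \left(706 + I\right)$)
$- \frac{2808411}{477233} - \frac{1363209}{q{\left(m{\left(46,-23 \right)} \right)}} = - \frac{2808411}{477233} - \frac{1363209}{350 + 3 \left(-14 + 46\right)^{2} + 1153 \left(-14 + 46\right)} = \left(-2808411\right) \frac{1}{477233} - \frac{1363209}{350 + 3 \cdot 32^{2} + 1153 \cdot 32} = - \frac{2808411}{477233} - \frac{1363209}{350 + 3 \cdot 1024 + 36896} = - \frac{2808411}{477233} - \frac{1363209}{350 + 3072 + 36896} = - \frac{2808411}{477233} - \frac{1363209}{40318} = - \frac{763797835395}{19241080094}$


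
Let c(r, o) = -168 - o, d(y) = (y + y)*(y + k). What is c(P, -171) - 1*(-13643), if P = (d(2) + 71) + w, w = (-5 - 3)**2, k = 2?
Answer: 13646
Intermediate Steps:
d(y) = 2*y*(2 + y) (d(y) = (y + y)*(y + 2) = (2*y)*(2 + y) = 2*y*(2 + y))
w = 64 (w = (-8)**2 = 64)
P = 151 (P = (2*2*(2 + 2) + 71) + 64 = (2*2*4 + 71) + 64 = (16 + 71) + 64 = 87 + 64 = 151)
c(P, -171) - 1*(-13643) = (-168 - 1*(-171)) - 1*(-13643) = (-168 + 171) + 13643 = 3 + 13643 = 13646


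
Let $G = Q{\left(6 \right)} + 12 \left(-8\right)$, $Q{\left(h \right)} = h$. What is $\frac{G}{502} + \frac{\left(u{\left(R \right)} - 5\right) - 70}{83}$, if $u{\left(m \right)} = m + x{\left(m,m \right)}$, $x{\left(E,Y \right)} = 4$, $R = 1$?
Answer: $- \frac{21305}{20833} \approx -1.0227$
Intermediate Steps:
$u{\left(m \right)} = 4 + m$ ($u{\left(m \right)} = m + 4 = 4 + m$)
$G = -90$ ($G = 6 + 12 \left(-8\right) = 6 - 96 = -90$)
$\frac{G}{502} + \frac{\left(u{\left(R \right)} - 5\right) - 70}{83} = - \frac{90}{502} + \frac{\left(\left(4 + 1\right) - 5\right) - 70}{83} = \left(-90\right) \frac{1}{502} + \left(\left(5 - 5\right) - 70\right) \frac{1}{83} = - \frac{45}{251} + \left(0 - 70\right) \frac{1}{83} = - \frac{45}{251} - \frac{70}{83} = - \frac{21305}{20833}$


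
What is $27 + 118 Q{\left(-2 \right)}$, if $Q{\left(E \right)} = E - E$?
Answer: $27$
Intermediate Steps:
$Q{\left(E \right)} = 0$
$27 + 118 Q{\left(-2 \right)} = 27 + 118 \cdot 0 = 27 + 0 = 27$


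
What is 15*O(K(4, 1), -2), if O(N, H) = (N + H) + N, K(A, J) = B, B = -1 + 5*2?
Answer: 240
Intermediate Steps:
B = 9 (B = -1 + 10 = 9)
K(A, J) = 9
O(N, H) = H + 2*N (O(N, H) = (H + N) + N = H + 2*N)
15*O(K(4, 1), -2) = 15*(-2 + 2*9) = 15*(-2 + 18) = 15*16 = 240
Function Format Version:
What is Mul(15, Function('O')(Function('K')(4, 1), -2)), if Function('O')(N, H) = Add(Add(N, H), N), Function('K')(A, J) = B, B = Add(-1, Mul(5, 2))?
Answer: 240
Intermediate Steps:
B = 9 (B = Add(-1, 10) = 9)
Function('K')(A, J) = 9
Function('O')(N, H) = Add(H, Mul(2, N)) (Function('O')(N, H) = Add(Add(H, N), N) = Add(H, Mul(2, N)))
Mul(15, Function('O')(Function('K')(4, 1), -2)) = Mul(15, Add(-2, Mul(2, 9))) = Mul(15, Add(-2, 18)) = Mul(15, 16) = 240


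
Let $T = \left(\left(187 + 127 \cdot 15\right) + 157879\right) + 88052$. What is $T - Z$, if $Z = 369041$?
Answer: $-121018$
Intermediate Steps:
$T = 248023$ ($T = \left(\left(187 + 1905\right) + 157879\right) + 88052 = \left(2092 + 157879\right) + 88052 = 159971 + 88052 = 248023$)
$T - Z = 248023 - 369041 = -121018$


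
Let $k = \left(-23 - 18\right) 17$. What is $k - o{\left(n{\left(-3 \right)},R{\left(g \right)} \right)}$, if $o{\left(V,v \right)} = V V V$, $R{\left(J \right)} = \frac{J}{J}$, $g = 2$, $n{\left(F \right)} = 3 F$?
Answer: $32$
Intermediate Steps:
$R{\left(J \right)} = 1$
$o{\left(V,v \right)} = V^{3}$ ($o{\left(V,v \right)} = V^{2} V = V^{3}$)
$k = -697$ ($k = \left(-41\right) 17 = -697$)
$k - o{\left(n{\left(-3 \right)},R{\left(g \right)} \right)} = -697 - \left(3 \left(-3\right)\right)^{3} = -697 - \left(-9\right)^{3} = -697 - -729 = -697 + 729 = 32$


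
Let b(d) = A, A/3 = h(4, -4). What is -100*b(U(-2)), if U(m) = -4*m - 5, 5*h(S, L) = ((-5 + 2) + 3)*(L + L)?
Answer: 0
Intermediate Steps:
h(S, L) = 0 (h(S, L) = (((-5 + 2) + 3)*(L + L))/5 = ((-3 + 3)*(2*L))/5 = (0*(2*L))/5 = (⅕)*0 = 0)
A = 0 (A = 3*0 = 0)
U(m) = -5 - 4*m
b(d) = 0
-100*b(U(-2)) = -100*0 = 0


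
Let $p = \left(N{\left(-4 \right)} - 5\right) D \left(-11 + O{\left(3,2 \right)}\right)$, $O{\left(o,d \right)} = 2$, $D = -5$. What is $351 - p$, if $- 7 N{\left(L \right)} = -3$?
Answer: $\frac{3897}{7} \approx 556.71$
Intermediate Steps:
$N{\left(L \right)} = \frac{3}{7}$ ($N{\left(L \right)} = \left(- \frac{1}{7}\right) \left(-3\right) = \frac{3}{7}$)
$p = - \frac{1440}{7}$ ($p = \left(\frac{3}{7} - 5\right) \left(-5\right) \left(-11 + 2\right) = \left(- \frac{32}{7}\right) \left(-5\right) \left(-9\right) = \frac{160}{7} \left(-9\right) = - \frac{1440}{7} \approx -205.71$)
$351 - p = 351 - - \frac{1440}{7} = 351 + \frac{1440}{7} = \frac{3897}{7}$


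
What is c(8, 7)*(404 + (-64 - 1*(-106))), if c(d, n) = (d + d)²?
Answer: 114176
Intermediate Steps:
c(d, n) = 4*d² (c(d, n) = (2*d)² = 4*d²)
c(8, 7)*(404 + (-64 - 1*(-106))) = (4*8²)*(404 + (-64 - 1*(-106))) = (4*64)*(404 + (-64 + 106)) = 256*(404 + 42) = 256*446 = 114176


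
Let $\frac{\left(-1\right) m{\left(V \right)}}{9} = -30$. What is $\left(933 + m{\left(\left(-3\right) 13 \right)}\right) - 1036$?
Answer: $167$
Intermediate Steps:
$m{\left(V \right)} = 270$ ($m{\left(V \right)} = \left(-9\right) \left(-30\right) = 270$)
$\left(933 + m{\left(\left(-3\right) 13 \right)}\right) - 1036 = \left(933 + 270\right) - 1036 = 1203 - 1036 = 167$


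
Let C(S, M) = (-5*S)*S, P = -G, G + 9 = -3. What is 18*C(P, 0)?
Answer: -12960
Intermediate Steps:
G = -12 (G = -9 - 3 = -12)
P = 12 (P = -1*(-12) = 12)
C(S, M) = -5*S²
18*C(P, 0) = 18*(-5*12²) = 18*(-5*144) = 18*(-720) = -12960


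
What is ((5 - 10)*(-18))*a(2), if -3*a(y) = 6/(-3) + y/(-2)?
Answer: 90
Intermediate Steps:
a(y) = 2/3 + y/6 (a(y) = -(6/(-3) + y/(-2))/3 = -(6*(-1/3) + y*(-1/2))/3 = -(-2 - y/2)/3 = 2/3 + y/6)
((5 - 10)*(-18))*a(2) = ((5 - 10)*(-18))*(2/3 + (1/6)*2) = (-5*(-18))*(2/3 + 1/3) = 90*1 = 90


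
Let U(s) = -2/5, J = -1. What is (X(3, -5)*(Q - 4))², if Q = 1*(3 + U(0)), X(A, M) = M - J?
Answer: 784/25 ≈ 31.360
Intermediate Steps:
X(A, M) = 1 + M (X(A, M) = M - 1*(-1) = M + 1 = 1 + M)
U(s) = -⅖ (U(s) = -2*⅕ = -⅖)
Q = 13/5 (Q = 1*(3 - ⅖) = 1*(13/5) = 13/5 ≈ 2.6000)
(X(3, -5)*(Q - 4))² = ((1 - 5)*(13/5 - 4))² = (-4*(-7/5))² = (28/5)² = 784/25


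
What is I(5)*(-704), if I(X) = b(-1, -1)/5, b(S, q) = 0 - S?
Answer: -704/5 ≈ -140.80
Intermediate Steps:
b(S, q) = -S
I(X) = ⅕ (I(X) = -1*(-1)/5 = 1*(⅕) = ⅕)
I(5)*(-704) = (⅕)*(-704) = -704/5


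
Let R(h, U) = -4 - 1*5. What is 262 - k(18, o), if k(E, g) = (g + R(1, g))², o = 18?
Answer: 181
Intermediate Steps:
R(h, U) = -9 (R(h, U) = -4 - 5 = -9)
k(E, g) = (-9 + g)² (k(E, g) = (g - 9)² = (-9 + g)²)
262 - k(18, o) = 262 - (-9 + 18)² = 262 - 1*9² = 262 - 1*81 = 262 - 81 = 181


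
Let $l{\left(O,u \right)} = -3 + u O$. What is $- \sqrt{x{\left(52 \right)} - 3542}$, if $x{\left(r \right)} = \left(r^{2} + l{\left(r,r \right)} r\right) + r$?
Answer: $- \sqrt{139666} \approx -373.72$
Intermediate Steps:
$l{\left(O,u \right)} = -3 + O u$
$x{\left(r \right)} = r + r^{2} + r \left(-3 + r^{2}\right)$ ($x{\left(r \right)} = \left(r^{2} + \left(-3 + r r\right) r\right) + r = \left(r^{2} + \left(-3 + r^{2}\right) r\right) + r = \left(r^{2} + r \left(-3 + r^{2}\right)\right) + r = r + r^{2} + r \left(-3 + r^{2}\right)$)
$- \sqrt{x{\left(52 \right)} - 3542} = - \sqrt{52 \left(-2 + 52 + 52^{2}\right) - 3542} = - \sqrt{52 \left(-2 + 52 + 2704\right) - 3542} = - \sqrt{52 \cdot 2754 - 3542} = - \sqrt{143208 - 3542} = - \sqrt{139666}$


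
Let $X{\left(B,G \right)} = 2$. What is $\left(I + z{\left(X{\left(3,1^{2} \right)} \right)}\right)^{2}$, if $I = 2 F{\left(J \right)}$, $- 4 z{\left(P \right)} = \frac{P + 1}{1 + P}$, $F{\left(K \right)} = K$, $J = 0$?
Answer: $\frac{1}{16} \approx 0.0625$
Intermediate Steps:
$z{\left(P \right)} = - \frac{1}{4}$ ($z{\left(P \right)} = - \frac{\left(P + 1\right) \frac{1}{1 + P}}{4} = - \frac{\left(1 + P\right) \frac{1}{1 + P}}{4} = \left(- \frac{1}{4}\right) 1 = - \frac{1}{4}$)
$I = 0$ ($I = 2 \cdot 0 = 0$)
$\left(I + z{\left(X{\left(3,1^{2} \right)} \right)}\right)^{2} = \left(0 - \frac{1}{4}\right)^{2} = \left(- \frac{1}{4}\right)^{2} = \frac{1}{16}$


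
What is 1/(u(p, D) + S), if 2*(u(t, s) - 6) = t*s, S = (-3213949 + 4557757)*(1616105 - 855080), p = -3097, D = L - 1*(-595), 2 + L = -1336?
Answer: 2/2045345267483 ≈ 9.7783e-13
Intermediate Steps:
L = -1338 (L = -2 - 1336 = -1338)
D = -743 (D = -1338 - 1*(-595) = -1338 + 595 = -743)
S = 1022671483200 (S = 1343808*761025 = 1022671483200)
u(t, s) = 6 + s*t/2 (u(t, s) = 6 + (t*s)/2 = 6 + (s*t)/2 = 6 + s*t/2)
1/(u(p, D) + S) = 1/((6 + (½)*(-743)*(-3097)) + 1022671483200) = 1/((6 + 2301071/2) + 1022671483200) = 1/(2301083/2 + 1022671483200) = 1/(2045345267483/2) = 2/2045345267483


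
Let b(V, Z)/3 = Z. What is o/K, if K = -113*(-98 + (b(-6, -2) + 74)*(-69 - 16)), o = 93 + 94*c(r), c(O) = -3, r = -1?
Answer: -189/664214 ≈ -0.00028455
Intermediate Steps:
b(V, Z) = 3*Z
o = -189 (o = 93 + 94*(-3) = 93 - 282 = -189)
K = 664214 (K = -113*(-98 + (3*(-2) + 74)*(-69 - 16)) = -113*(-98 + (-6 + 74)*(-85)) = -113*(-98 + 68*(-85)) = -113*(-98 - 5780) = -113*(-5878) = 664214)
o/K = -189/664214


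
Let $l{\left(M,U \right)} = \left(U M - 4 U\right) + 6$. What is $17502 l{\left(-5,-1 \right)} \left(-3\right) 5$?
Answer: $-3937950$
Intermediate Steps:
$l{\left(M,U \right)} = 6 - 4 U + M U$ ($l{\left(M,U \right)} = \left(M U - 4 U\right) + 6 = \left(- 4 U + M U\right) + 6 = 6 - 4 U + M U$)
$17502 l{\left(-5,-1 \right)} \left(-3\right) 5 = 17502 \left(6 - -4 - -5\right) \left(-3\right) 5 = 17502 \left(6 + 4 + 5\right) \left(-3\right) 5 = 17502 \cdot 15 \left(-3\right) 5 = 17502 \left(\left(-45\right) 5\right) = 17502 \left(-225\right) = -3937950$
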